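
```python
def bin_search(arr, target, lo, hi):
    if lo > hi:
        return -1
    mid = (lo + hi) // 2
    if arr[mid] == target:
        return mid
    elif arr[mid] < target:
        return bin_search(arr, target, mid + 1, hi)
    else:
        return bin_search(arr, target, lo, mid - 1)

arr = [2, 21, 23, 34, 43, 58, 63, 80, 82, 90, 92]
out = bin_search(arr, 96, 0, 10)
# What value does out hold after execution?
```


bin_search(arr, 96, 0, 10)
lo=0, hi=10, mid=5, arr[mid]=58
58 < 96, search right half
lo=6, hi=10, mid=8, arr[mid]=82
82 < 96, search right half
lo=9, hi=10, mid=9, arr[mid]=90
90 < 96, search right half
lo=10, hi=10, mid=10, arr[mid]=92
92 < 96, search right half
lo > hi, target not found, return -1
= -1


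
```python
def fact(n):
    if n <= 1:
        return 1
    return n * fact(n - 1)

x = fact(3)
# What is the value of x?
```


fact(3)
= 3 * fact(2)
= 3 * 2 * fact(1)
= 3 * 2 * 1
= 6


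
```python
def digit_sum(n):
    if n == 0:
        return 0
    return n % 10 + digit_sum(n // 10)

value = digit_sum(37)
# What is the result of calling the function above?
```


digit_sum(37)
= 7 + digit_sum(3)
= 7 + 3 + digit_sum(0)
= 7 + 3 + 0
= 10


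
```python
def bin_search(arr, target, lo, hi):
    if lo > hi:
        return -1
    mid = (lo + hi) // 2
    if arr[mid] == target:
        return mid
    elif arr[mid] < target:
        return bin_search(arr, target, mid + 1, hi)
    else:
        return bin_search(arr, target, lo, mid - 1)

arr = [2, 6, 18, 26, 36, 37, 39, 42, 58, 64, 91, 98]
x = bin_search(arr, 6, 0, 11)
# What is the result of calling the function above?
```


bin_search(arr, 6, 0, 11)
lo=0, hi=11, mid=5, arr[mid]=37
37 > 6, search left half
lo=0, hi=4, mid=2, arr[mid]=18
18 > 6, search left half
lo=0, hi=1, mid=0, arr[mid]=2
2 < 6, search right half
lo=1, hi=1, mid=1, arr[mid]=6
arr[1] == 6, found at index 1
= 1


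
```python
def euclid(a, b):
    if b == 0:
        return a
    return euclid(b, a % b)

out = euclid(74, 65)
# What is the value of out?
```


euclid(74, 65)
= euclid(65, 74 % 65) = euclid(65, 9)
= euclid(9, 65 % 9) = euclid(9, 2)
= euclid(2, 9 % 2) = euclid(2, 1)
= euclid(1, 2 % 1) = euclid(1, 0)
b == 0, return a = 1


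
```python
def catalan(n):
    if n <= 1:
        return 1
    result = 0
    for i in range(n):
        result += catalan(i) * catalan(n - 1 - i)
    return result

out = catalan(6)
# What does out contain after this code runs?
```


catalan(6)
= sum of catalan(i) * catalan(6-1-i) for i in 0..5
First compute sub-values bottom-up:
  catalan(0) = 1, catalan(1) = 1
  catalan(2) = 1*1 + 1*1 = 2
  catalan(3) = 1*2 + 1*1 + 2*1 = 5
  catalan(4) = 1*5 + 1*2 + 2*1 + 5*1 = 14
  catalan(5) = 1*14 + 1*5 + 2*2 + 5*1 + 14*1 = 42
Now catalan(6):
  catalan(0)*catalan(5) = 1*42 = 42
  catalan(1)*catalan(4) = 1*14 = 14
  catalan(2)*catalan(3) = 2*5 = 10
  catalan(3)*catalan(2) = 5*2 = 10
  catalan(4)*catalan(1) = 14*1 = 14
  catalan(5)*catalan(0) = 42*1 = 42
= 42 + 14 + 10 + 10 + 14 + 42
= 132


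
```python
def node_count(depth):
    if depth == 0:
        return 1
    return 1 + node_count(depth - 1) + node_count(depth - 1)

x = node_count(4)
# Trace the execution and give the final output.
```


node_count(4)
= 1 + node_count(3) + node_count(3)
= 1 + 2 * node_count(3)
node_count(k) = 2^(k+1) - 1
node_count(0) = 1
node_count(1) = 3
node_count(2) = 7
node_count(3) = 15
node_count(4) = 31
node_count(4) = 2^5 - 1 = 31


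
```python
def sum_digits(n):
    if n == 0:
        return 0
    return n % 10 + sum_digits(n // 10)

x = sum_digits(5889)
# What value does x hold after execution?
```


sum_digits(5889)
= 9 + sum_digits(588)
= 9 + 8 + sum_digits(58)
= 9 + 8 + 8 + sum_digits(5)
= 9 + 8 + 8 + 5 + sum_digits(0)
= 9 + 8 + 8 + 5 + 0
= 30


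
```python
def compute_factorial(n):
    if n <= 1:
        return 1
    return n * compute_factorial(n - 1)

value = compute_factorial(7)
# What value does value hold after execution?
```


compute_factorial(7)
= 7 * compute_factorial(6)
= 7 * 6 * compute_factorial(5)
= 7 * 6 * 5 * compute_factorial(4)
= 7 * 6 * 5 * 4 * compute_factorial(3)
= 7 * 6 * 5 * 4 * 3 * compute_factorial(2)
= 7 * 6 * 5 * 4 * 3 * 2 * compute_factorial(1)
= 7 * 6 * 5 * 4 * 3 * 2 * 1
= 5040


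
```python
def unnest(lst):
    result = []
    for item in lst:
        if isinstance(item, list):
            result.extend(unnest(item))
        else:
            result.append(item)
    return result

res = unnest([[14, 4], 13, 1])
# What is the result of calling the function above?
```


unnest([[14, 4], 13, 1])
Processing each element:
  [14, 4] is a list -> unnest recursively -> [14, 4]
  13 is not a list -> append 13
  1 is not a list -> append 1
= [14, 4, 13, 1]


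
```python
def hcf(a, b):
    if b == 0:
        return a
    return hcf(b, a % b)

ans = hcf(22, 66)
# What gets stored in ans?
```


hcf(22, 66)
= hcf(66, 22 % 66) = hcf(66, 22)
= hcf(22, 66 % 22) = hcf(22, 0)
b == 0, return a = 22


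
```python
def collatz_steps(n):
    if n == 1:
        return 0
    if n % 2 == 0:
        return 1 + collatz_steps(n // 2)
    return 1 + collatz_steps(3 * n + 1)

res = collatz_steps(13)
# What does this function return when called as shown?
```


collatz_steps(13)
13 is odd -> 3*13+1 = 40 -> collatz_steps(40)
40 is even -> collatz_steps(20)
20 is even -> collatz_steps(10)
10 is even -> collatz_steps(5)
5 is odd -> 3*5+1 = 16 -> collatz_steps(16)
16 is even -> collatz_steps(8)
8 is even -> collatz_steps(4)
4 is even -> collatz_steps(2)
2 is even -> collatz_steps(1)
Reached 1 after 9 steps
= 9


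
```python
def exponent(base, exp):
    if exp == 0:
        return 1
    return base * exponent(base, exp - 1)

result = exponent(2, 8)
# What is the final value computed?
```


exponent(2, 8)
= 2 * exponent(2, 7)
= 2 * 2 * exponent(2, 6)
= 2 * 2 * 2 * exponent(2, 5)
= 2 * 2 * 2 * 2 * exponent(2, 4)
= 2 * 2 * 2 * 2 * 2 * exponent(2, 3)
= 2 * 2 * 2 * 2 * 2 * 2 * exponent(2, 2)
= 2 * 2 * 2 * 2 * 2 * 2 * 2 * exponent(2, 1)
= 2 * 2 * 2 * 2 * 2 * 2 * 2 * 2 * exponent(2, 0)
= 2 * 2 * 2 * 2 * 2 * 2 * 2 * 2 * 1
= 256


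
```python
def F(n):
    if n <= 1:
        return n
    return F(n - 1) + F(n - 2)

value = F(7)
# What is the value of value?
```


F(7)
= F(6) + F(5)
= (F(5) + F(4)) + F(5)
Computing bottom-up: F(0)=0, F(1)=1, F(2)=1, F(3)=2, F(4)=3, F(5)=5, F(6)=8, F(7)=13
= 13


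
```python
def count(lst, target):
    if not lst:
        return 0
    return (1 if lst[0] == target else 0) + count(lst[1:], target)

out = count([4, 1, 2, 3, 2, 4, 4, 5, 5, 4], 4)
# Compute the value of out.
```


count([4, 1, 2, 3, 2, 4, 4, 5, 5, 4], 4)
lst[0]=4 == 4: 1 + count([1, 2, 3, 2, 4, 4, 5, 5, 4], 4)
lst[0]=1 != 4: 0 + count([2, 3, 2, 4, 4, 5, 5, 4], 4)
lst[0]=2 != 4: 0 + count([3, 2, 4, 4, 5, 5, 4], 4)
lst[0]=3 != 4: 0 + count([2, 4, 4, 5, 5, 4], 4)
lst[0]=2 != 4: 0 + count([4, 4, 5, 5, 4], 4)
lst[0]=4 == 4: 1 + count([4, 5, 5, 4], 4)
lst[0]=4 == 4: 1 + count([5, 5, 4], 4)
lst[0]=5 != 4: 0 + count([5, 4], 4)
lst[0]=5 != 4: 0 + count([4], 4)
lst[0]=4 == 4: 1 + count([], 4)
= 4


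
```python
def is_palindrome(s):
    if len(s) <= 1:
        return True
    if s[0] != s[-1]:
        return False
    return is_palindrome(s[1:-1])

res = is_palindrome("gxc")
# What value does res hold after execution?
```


is_palindrome("gxc")
"gxc": s[0]='g' != s[-1]='c' -> False
= False


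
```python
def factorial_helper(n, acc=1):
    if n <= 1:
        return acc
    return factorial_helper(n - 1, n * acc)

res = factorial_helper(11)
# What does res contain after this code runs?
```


factorial_helper(11, 1)
= factorial_helper(10, 11 * 1) = factorial_helper(10, 11)
= factorial_helper(9, 10 * 11) = factorial_helper(9, 110)
= factorial_helper(8, 9 * 110) = factorial_helper(8, 990)
= factorial_helper(7, 8 * 990) = factorial_helper(7, 7920)
= factorial_helper(6, 7 * 7920) = factorial_helper(6, 55440)
= factorial_helper(5, 6 * 55440) = factorial_helper(5, 332640)
= factorial_helper(4, 5 * 332640) = factorial_helper(4, 1663200)
= factorial_helper(3, 4 * 1663200) = factorial_helper(3, 6652800)
= factorial_helper(2, 3 * 6652800) = factorial_helper(2, 19958400)
= factorial_helper(1, 2 * 19958400) = factorial_helper(1, 39916800)
n <= 1, return acc = 39916800


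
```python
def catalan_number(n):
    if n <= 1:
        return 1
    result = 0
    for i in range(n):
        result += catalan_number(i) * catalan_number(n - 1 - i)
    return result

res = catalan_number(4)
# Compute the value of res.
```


catalan_number(4)
= sum of catalan_number(i) * catalan_number(4-1-i) for i in 0..3
First compute sub-values bottom-up:
  catalan_number(0) = 1, catalan_number(1) = 1
  catalan_number(2) = 1*1 + 1*1 = 2
  catalan_number(3) = 1*2 + 1*1 + 2*1 = 5
Now catalan_number(4):
  catalan_number(0)*catalan_number(3) = 1*5 = 5
  catalan_number(1)*catalan_number(2) = 1*2 = 2
  catalan_number(2)*catalan_number(1) = 2*1 = 2
  catalan_number(3)*catalan_number(0) = 5*1 = 5
= 5 + 2 + 2 + 5
= 14


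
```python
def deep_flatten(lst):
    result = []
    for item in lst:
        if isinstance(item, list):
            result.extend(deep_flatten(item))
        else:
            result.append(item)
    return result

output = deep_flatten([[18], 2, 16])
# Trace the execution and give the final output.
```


deep_flatten([[18], 2, 16])
Processing each element:
  [18] is a list -> deep_flatten recursively -> [18]
  2 is not a list -> append 2
  16 is not a list -> append 16
= [18, 2, 16]


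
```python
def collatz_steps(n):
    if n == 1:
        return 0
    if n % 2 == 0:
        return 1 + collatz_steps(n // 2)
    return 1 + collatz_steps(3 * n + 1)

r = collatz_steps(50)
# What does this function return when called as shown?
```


collatz_steps(50)
50 is even -> collatz_steps(25)
25 is odd -> 3*25+1 = 76 -> collatz_steps(76)
76 is even -> collatz_steps(38)
38 is even -> collatz_steps(19)
19 is odd -> 3*19+1 = 58 -> collatz_steps(58)
58 is even -> collatz_steps(29)
29 is odd -> 3*29+1 = 88 -> collatz_steps(88)
88 is even -> collatz_steps(44)
44 is even -> collatz_steps(22)
22 is even -> collatz_steps(11)
11 is odd -> 3*11+1 = 34 -> collatz_steps(34)
34 is even -> collatz_steps(17)
17 is odd -> 3*17+1 = 52 -> collatz_steps(52)
52 is even -> collatz_steps(26)
26 is even -> collatz_steps(13)
13 is odd -> 3*13+1 = 40 -> collatz_steps(40)
40 is even -> collatz_steps(20)
20 is even -> collatz_steps(10)
10 is even -> collatz_steps(5)
5 is odd -> 3*5+1 = 16 -> collatz_steps(16)
16 is even -> collatz_steps(8)
8 is even -> collatz_steps(4)
4 is even -> collatz_steps(2)
2 is even -> collatz_steps(1)
Reached 1 after 24 steps
= 24


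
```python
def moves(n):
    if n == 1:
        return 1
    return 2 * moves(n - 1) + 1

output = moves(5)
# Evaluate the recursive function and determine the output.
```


moves(5)
= 2 * moves(4) + 1
= 2 * (2 * moves(3) + 1) + 1
= 2 * (2 * (2 * moves(2) + 1) + 1) + 1
= 2 * (2 * (2 * (2 * moves(1) + 1) + 1) + 1) + 1
Now compute bottom-up:
moves(1) = 1
moves(2) = 2 * 1 + 1 = 3
moves(3) = 2 * 3 + 1 = 7
moves(4) = 2 * 7 + 1 = 15
moves(5) = 2 * 15 + 1 = 31
= 31


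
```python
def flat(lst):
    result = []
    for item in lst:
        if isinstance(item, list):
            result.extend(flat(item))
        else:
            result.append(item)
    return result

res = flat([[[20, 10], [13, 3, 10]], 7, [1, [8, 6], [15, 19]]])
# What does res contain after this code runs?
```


flat([[[20, 10], [13, 3, 10]], 7, [1, [8, 6], [15, 19]]])
Processing each element:
  [[20, 10], [13, 3, 10]] is a list -> flat recursively -> [20, 10, 13, 3, 10]
  7 is not a list -> append 7
  [1, [8, 6], [15, 19]] is a list -> flat recursively -> [1, 8, 6, 15, 19]
= [20, 10, 13, 3, 10, 7, 1, 8, 6, 15, 19]


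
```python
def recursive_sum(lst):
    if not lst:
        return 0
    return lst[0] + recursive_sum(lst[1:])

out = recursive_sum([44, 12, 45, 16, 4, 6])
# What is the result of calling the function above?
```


recursive_sum([44, 12, 45, 16, 4, 6])
= 44 + recursive_sum([12, 45, 16, 4, 6])
= 44 + 12 + recursive_sum([45, 16, 4, 6])
= 44 + 12 + 45 + recursive_sum([16, 4, 6])
= 44 + 12 + 45 + 16 + recursive_sum([4, 6])
= 44 + 12 + 45 + 16 + 4 + recursive_sum([6])
= 44 + 12 + 45 + 16 + 4 + 6 + recursive_sum([])
= 44 + 12 + 45 + 16 + 4 + 6 + 0
= 127


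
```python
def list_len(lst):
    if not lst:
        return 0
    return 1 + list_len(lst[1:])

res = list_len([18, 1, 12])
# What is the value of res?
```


list_len([18, 1, 12])
= 1 + list_len([1, 12])
= 1 + 1 + list_len([12])
= 1 + 1 + 1 + list_len([])
= 1 + 1 + 1 + 0
= 3


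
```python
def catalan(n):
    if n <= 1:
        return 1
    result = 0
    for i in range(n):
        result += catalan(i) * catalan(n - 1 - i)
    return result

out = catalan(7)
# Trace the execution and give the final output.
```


catalan(7)
= sum of catalan(i) * catalan(7-1-i) for i in 0..6
First compute sub-values bottom-up:
  catalan(0) = 1, catalan(1) = 1
  catalan(2) = 1*1 + 1*1 = 2
  catalan(3) = 1*2 + 1*1 + 2*1 = 5
  catalan(4) = 1*5 + 1*2 + 2*1 + 5*1 = 14
  catalan(5) = 1*14 + 1*5 + 2*2 + 5*1 + 14*1 = 42
  catalan(6) = 1*42 + 1*14 + 2*5 + 5*2 + 14*1 + 42*1 = 132
Now catalan(7):
  catalan(0)*catalan(6) = 1*132 = 132
  catalan(1)*catalan(5) = 1*42 = 42
  catalan(2)*catalan(4) = 2*14 = 28
  catalan(3)*catalan(3) = 5*5 = 25
  catalan(4)*catalan(2) = 14*2 = 28
  catalan(5)*catalan(1) = 42*1 = 42
  catalan(6)*catalan(0) = 132*1 = 132
= 132 + 42 + 28 + 25 + 28 + 42 + 132
= 429


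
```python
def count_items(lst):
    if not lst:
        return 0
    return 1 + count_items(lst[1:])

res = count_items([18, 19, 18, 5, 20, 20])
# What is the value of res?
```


count_items([18, 19, 18, 5, 20, 20])
= 1 + count_items([19, 18, 5, 20, 20])
= 1 + 1 + count_items([18, 5, 20, 20])
= 1 + 1 + 1 + count_items([5, 20, 20])
= 1 + 1 + 1 + 1 + count_items([20, 20])
= 1 + 1 + 1 + 1 + 1 + count_items([20])
= 1 + 1 + 1 + 1 + 1 + 1 + count_items([])
= 1 + 1 + 1 + 1 + 1 + 1 + 0
= 6


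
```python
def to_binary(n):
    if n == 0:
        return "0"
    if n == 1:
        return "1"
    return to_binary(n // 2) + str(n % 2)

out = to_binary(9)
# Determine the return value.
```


to_binary(9)
= to_binary(4) + "1"
= to_binary(2) + "0" + "1"
= to_binary(1) + "0" + "0" + "1"
= "1" + "0" + "0" + "1"
= "1001"


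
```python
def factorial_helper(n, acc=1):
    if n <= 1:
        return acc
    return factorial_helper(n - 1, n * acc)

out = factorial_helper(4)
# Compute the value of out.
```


factorial_helper(4, 1)
= factorial_helper(3, 4 * 1) = factorial_helper(3, 4)
= factorial_helper(2, 3 * 4) = factorial_helper(2, 12)
= factorial_helper(1, 2 * 12) = factorial_helper(1, 24)
n <= 1, return acc = 24


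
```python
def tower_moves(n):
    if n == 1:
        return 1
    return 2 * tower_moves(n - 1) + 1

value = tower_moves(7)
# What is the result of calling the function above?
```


tower_moves(7)
= 2 * tower_moves(6) + 1
= 2 * (2 * tower_moves(5) + 1) + 1
= 2 * (2 * (2 * tower_moves(4) + 1) + 1) + 1
= 2 * (2 * (2 * (2 * tower_moves(3) + 1) + 1) + 1) + 1
= 2 * (2 * (2 * (2 * (2 * tower_moves(2) + 1) + 1) + 1) + 1) + 1
= 2 * (2 * (2 * (2 * (2 * (2 * tower_moves(1) + 1) + 1) + 1) + 1) + 1) + 1
Now compute bottom-up:
tower_moves(1) = 1
tower_moves(2) = 2 * 1 + 1 = 3
tower_moves(3) = 2 * 3 + 1 = 7
tower_moves(4) = 2 * 7 + 1 = 15
tower_moves(5) = 2 * 15 + 1 = 31
tower_moves(6) = 2 * 31 + 1 = 63
tower_moves(7) = 2 * 63 + 1 = 127
= 127


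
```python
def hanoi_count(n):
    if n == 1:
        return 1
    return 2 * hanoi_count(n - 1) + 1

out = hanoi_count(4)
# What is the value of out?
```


hanoi_count(4)
= 2 * hanoi_count(3) + 1
= 2 * (2 * hanoi_count(2) + 1) + 1
= 2 * (2 * (2 * hanoi_count(1) + 1) + 1) + 1
Now compute bottom-up:
hanoi_count(1) = 1
hanoi_count(2) = 2 * 1 + 1 = 3
hanoi_count(3) = 2 * 3 + 1 = 7
hanoi_count(4) = 2 * 7 + 1 = 15
= 15


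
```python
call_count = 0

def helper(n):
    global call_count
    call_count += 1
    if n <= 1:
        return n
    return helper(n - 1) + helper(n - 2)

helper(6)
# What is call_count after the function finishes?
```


helper(6) calls helper(5) and helper(4); each non-base call branches into two more.
Let C(k) = total number of calls made by helper(k), including the call to helper(k) itself.
Base cases: C(0) = 1, C(1) = 1
Recurrence: C(k) = 1 + C(k-1) + C(k-2)
  C(2) = 1 + C(1) + C(0) = 1 + 1 + 1 = 3
  C(3) = 1 + C(2) + C(1) = 1 + 3 + 1 = 5
  C(4) = 1 + C(3) + C(2) = 1 + 5 + 3 = 9
  C(5) = 1 + C(4) + C(3) = 1 + 9 + 5 = 15
  C(6) = 1 + C(5) + C(4) = 1 + 15 + 9 = 25
Total calls = C(6) = 25


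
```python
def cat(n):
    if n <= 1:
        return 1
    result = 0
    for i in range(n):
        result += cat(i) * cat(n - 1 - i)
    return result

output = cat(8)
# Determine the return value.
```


cat(8)
= sum of cat(i) * cat(8-1-i) for i in 0..7
First compute sub-values bottom-up:
  cat(0) = 1, cat(1) = 1
  cat(2) = 1*1 + 1*1 = 2
  cat(3) = 1*2 + 1*1 + 2*1 = 5
  cat(4) = 1*5 + 1*2 + 2*1 + 5*1 = 14
  cat(5) = 1*14 + 1*5 + 2*2 + 5*1 + 14*1 = 42
  cat(6) = 1*42 + 1*14 + 2*5 + 5*2 + 14*1 + 42*1 = 132
  cat(7) = 1*132 + 1*42 + 2*14 + 5*5 + 14*2 + 42*1 + 132*1 = 429
Now cat(8):
  cat(0)*cat(7) = 1*429 = 429
  cat(1)*cat(6) = 1*132 = 132
  cat(2)*cat(5) = 2*42 = 84
  cat(3)*cat(4) = 5*14 = 70
  cat(4)*cat(3) = 14*5 = 70
  cat(5)*cat(2) = 42*2 = 84
  cat(6)*cat(1) = 132*1 = 132
  cat(7)*cat(0) = 429*1 = 429
= 429 + 132 + 84 + 70 + 70 + 84 + 132 + 429
= 1430


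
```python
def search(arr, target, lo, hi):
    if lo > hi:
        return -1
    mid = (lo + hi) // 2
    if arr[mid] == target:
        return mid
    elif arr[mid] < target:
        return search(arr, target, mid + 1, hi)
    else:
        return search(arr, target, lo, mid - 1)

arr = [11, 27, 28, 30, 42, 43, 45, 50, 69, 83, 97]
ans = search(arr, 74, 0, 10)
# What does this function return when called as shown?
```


search(arr, 74, 0, 10)
lo=0, hi=10, mid=5, arr[mid]=43
43 < 74, search right half
lo=6, hi=10, mid=8, arr[mid]=69
69 < 74, search right half
lo=9, hi=10, mid=9, arr[mid]=83
83 > 74, search left half
lo > hi, target not found, return -1
= -1


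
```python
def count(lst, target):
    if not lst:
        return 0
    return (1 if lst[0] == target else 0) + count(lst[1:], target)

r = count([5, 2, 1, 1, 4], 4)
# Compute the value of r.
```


count([5, 2, 1, 1, 4], 4)
lst[0]=5 != 4: 0 + count([2, 1, 1, 4], 4)
lst[0]=2 != 4: 0 + count([1, 1, 4], 4)
lst[0]=1 != 4: 0 + count([1, 4], 4)
lst[0]=1 != 4: 0 + count([4], 4)
lst[0]=4 == 4: 1 + count([], 4)
= 1


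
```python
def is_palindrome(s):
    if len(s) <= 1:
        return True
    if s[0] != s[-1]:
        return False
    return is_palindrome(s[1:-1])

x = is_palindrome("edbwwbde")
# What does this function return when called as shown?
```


is_palindrome("edbwwbde")
"edbwwbde": s[0]='e' == s[-1]='e' -> is_palindrome("dbwwbd")
"dbwwbd": s[0]='d' == s[-1]='d' -> is_palindrome("bwwb")
"bwwb": s[0]='b' == s[-1]='b' -> is_palindrome("ww")
"ww": s[0]='w' == s[-1]='w' -> is_palindrome("")
"": len <= 1 -> True
= True


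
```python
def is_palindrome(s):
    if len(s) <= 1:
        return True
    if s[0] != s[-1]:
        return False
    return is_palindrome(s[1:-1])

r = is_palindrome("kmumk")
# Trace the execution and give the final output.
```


is_palindrome("kmumk")
"kmumk": s[0]='k' == s[-1]='k' -> is_palindrome("mum")
"mum": s[0]='m' == s[-1]='m' -> is_palindrome("u")
"u": len <= 1 -> True
= True


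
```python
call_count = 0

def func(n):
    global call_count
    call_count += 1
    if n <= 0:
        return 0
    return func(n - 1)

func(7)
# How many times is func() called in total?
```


func(7) calls func(6) calls ... calls func(0)
Total calls: 7 + 1 (for base case) = 8


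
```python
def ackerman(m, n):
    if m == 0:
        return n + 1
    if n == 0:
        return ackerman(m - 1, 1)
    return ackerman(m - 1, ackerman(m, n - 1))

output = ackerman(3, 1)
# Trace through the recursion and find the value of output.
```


ackerman(3, 1)
= ackerman(2, ackerman(3, 0))
First compute ackerman(3, 0) = 5
= ackerman(2, 5)
= 13


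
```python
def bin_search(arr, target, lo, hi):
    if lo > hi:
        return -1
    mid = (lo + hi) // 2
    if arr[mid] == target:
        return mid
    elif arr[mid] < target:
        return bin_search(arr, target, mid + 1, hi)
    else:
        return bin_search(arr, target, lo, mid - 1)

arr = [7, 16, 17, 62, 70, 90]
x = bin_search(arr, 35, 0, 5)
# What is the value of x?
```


bin_search(arr, 35, 0, 5)
lo=0, hi=5, mid=2, arr[mid]=17
17 < 35, search right half
lo=3, hi=5, mid=4, arr[mid]=70
70 > 35, search left half
lo=3, hi=3, mid=3, arr[mid]=62
62 > 35, search left half
lo > hi, target not found, return -1
= -1


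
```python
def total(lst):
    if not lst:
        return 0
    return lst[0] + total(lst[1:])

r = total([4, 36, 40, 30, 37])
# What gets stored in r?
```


total([4, 36, 40, 30, 37])
= 4 + total([36, 40, 30, 37])
= 4 + 36 + total([40, 30, 37])
= 4 + 36 + 40 + total([30, 37])
= 4 + 36 + 40 + 30 + total([37])
= 4 + 36 + 40 + 30 + 37 + total([])
= 4 + 36 + 40 + 30 + 37 + 0
= 147


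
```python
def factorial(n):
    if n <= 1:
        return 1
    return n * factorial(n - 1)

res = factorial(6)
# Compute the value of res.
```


factorial(6)
= 6 * factorial(5)
= 6 * 5 * factorial(4)
= 6 * 5 * 4 * factorial(3)
= 6 * 5 * 4 * 3 * factorial(2)
= 6 * 5 * 4 * 3 * 2 * factorial(1)
= 6 * 5 * 4 * 3 * 2 * 1
= 720


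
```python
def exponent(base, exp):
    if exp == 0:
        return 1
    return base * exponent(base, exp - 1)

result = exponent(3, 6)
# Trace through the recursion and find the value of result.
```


exponent(3, 6)
= 3 * exponent(3, 5)
= 3 * 3 * exponent(3, 4)
= 3 * 3 * 3 * exponent(3, 3)
= 3 * 3 * 3 * 3 * exponent(3, 2)
= 3 * 3 * 3 * 3 * 3 * exponent(3, 1)
= 3 * 3 * 3 * 3 * 3 * 3 * exponent(3, 0)
= 3 * 3 * 3 * 3 * 3 * 3 * 1
= 729


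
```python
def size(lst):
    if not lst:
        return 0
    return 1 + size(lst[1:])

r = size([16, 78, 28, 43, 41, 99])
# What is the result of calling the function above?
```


size([16, 78, 28, 43, 41, 99])
= 1 + size([78, 28, 43, 41, 99])
= 1 + 1 + size([28, 43, 41, 99])
= 1 + 1 + 1 + size([43, 41, 99])
= 1 + 1 + 1 + 1 + size([41, 99])
= 1 + 1 + 1 + 1 + 1 + size([99])
= 1 + 1 + 1 + 1 + 1 + 1 + size([])
= 1 + 1 + 1 + 1 + 1 + 1 + 0
= 6


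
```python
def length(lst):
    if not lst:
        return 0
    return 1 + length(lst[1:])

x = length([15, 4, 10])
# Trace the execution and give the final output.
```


length([15, 4, 10])
= 1 + length([4, 10])
= 1 + 1 + length([10])
= 1 + 1 + 1 + length([])
= 1 + 1 + 1 + 0
= 3


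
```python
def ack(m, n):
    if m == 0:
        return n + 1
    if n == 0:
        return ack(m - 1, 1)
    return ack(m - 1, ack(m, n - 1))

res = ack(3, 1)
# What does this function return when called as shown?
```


ack(3, 1)
= ack(2, ack(3, 0))
First compute ack(3, 0) = 5
= ack(2, 5)
= 13


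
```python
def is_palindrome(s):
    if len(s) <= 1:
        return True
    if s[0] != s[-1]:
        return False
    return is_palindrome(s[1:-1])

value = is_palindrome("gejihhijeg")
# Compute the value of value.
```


is_palindrome("gejihhijeg")
"gejihhijeg": s[0]='g' == s[-1]='g' -> is_palindrome("ejihhije")
"ejihhije": s[0]='e' == s[-1]='e' -> is_palindrome("jihhij")
"jihhij": s[0]='j' == s[-1]='j' -> is_palindrome("ihhi")
"ihhi": s[0]='i' == s[-1]='i' -> is_palindrome("hh")
"hh": s[0]='h' == s[-1]='h' -> is_palindrome("")
"": len <= 1 -> True
= True


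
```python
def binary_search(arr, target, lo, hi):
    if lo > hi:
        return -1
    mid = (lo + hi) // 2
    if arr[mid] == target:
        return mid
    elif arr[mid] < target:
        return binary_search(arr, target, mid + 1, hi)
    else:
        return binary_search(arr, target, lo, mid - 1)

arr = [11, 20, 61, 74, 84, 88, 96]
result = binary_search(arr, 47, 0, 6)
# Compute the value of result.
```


binary_search(arr, 47, 0, 6)
lo=0, hi=6, mid=3, arr[mid]=74
74 > 47, search left half
lo=0, hi=2, mid=1, arr[mid]=20
20 < 47, search right half
lo=2, hi=2, mid=2, arr[mid]=61
61 > 47, search left half
lo > hi, target not found, return -1
= -1


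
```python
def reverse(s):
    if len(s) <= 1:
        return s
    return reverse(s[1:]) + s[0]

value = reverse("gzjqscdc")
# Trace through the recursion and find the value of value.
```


reverse("gzjqscdc")
= reverse("zjqscdc") + "g"
= reverse("jqscdc") + "z" + "g"
= reverse("qscdc") + "j" + "z" + "g"
= reverse("scdc") + "q" + "j" + "z" + "g"
= reverse("cdc") + "s" + "q" + "j" + "z" + "g"
= reverse("dc") + "c" + "s" + "q" + "j" + "z" + "g"
= reverse("c") + "d" + "c" + "s" + "q" + "j" + "z" + "g"
= "c" + "d" + "c" + "s" + "q" + "j" + "z" + "g"
= "cdcsqjzg"


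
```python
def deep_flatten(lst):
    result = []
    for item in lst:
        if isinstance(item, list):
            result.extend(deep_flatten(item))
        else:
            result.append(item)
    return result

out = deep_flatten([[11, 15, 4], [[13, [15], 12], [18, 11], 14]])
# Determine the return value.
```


deep_flatten([[11, 15, 4], [[13, [15], 12], [18, 11], 14]])
Processing each element:
  [11, 15, 4] is a list -> deep_flatten recursively -> [11, 15, 4]
  [[13, [15], 12], [18, 11], 14] is a list -> deep_flatten recursively -> [13, 15, 12, 18, 11, 14]
= [11, 15, 4, 13, 15, 12, 18, 11, 14]


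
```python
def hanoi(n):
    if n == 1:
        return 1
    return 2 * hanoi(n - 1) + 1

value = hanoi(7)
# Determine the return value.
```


hanoi(7)
= 2 * hanoi(6) + 1
= 2 * (2 * hanoi(5) + 1) + 1
= 2 * (2 * (2 * hanoi(4) + 1) + 1) + 1
= 2 * (2 * (2 * (2 * hanoi(3) + 1) + 1) + 1) + 1
= 2 * (2 * (2 * (2 * (2 * hanoi(2) + 1) + 1) + 1) + 1) + 1
= 2 * (2 * (2 * (2 * (2 * (2 * hanoi(1) + 1) + 1) + 1) + 1) + 1) + 1
Now compute bottom-up:
hanoi(1) = 1
hanoi(2) = 2 * 1 + 1 = 3
hanoi(3) = 2 * 3 + 1 = 7
hanoi(4) = 2 * 7 + 1 = 15
hanoi(5) = 2 * 15 + 1 = 31
hanoi(6) = 2 * 31 + 1 = 63
hanoi(7) = 2 * 63 + 1 = 127
= 127


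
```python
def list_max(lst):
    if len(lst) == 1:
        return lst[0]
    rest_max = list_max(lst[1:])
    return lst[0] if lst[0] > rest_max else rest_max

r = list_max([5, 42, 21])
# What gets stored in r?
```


list_max([5, 42, 21])
= compare 5 with list_max([42, 21])
= compare 42 with list_max([21])
Base: list_max([21]) = 21
compare 42 with 21: max = 42
compare 5 with 42: max = 42
= 42


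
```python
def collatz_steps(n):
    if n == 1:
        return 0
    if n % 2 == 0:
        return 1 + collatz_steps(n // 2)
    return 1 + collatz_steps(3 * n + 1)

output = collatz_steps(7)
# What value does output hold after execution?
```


collatz_steps(7)
7 is odd -> 3*7+1 = 22 -> collatz_steps(22)
22 is even -> collatz_steps(11)
11 is odd -> 3*11+1 = 34 -> collatz_steps(34)
34 is even -> collatz_steps(17)
17 is odd -> 3*17+1 = 52 -> collatz_steps(52)
52 is even -> collatz_steps(26)
26 is even -> collatz_steps(13)
13 is odd -> 3*13+1 = 40 -> collatz_steps(40)
40 is even -> collatz_steps(20)
20 is even -> collatz_steps(10)
10 is even -> collatz_steps(5)
5 is odd -> 3*5+1 = 16 -> collatz_steps(16)
16 is even -> collatz_steps(8)
8 is even -> collatz_steps(4)
4 is even -> collatz_steps(2)
2 is even -> collatz_steps(1)
Reached 1 after 16 steps
= 16


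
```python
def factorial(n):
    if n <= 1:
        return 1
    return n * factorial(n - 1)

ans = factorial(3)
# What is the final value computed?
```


factorial(3)
= 3 * factorial(2)
= 3 * 2 * factorial(1)
= 3 * 2 * 1
= 6


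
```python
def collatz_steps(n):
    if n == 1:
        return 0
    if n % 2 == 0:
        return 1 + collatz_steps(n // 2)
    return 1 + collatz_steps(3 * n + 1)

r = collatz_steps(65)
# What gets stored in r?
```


collatz_steps(65)
65 is odd -> 3*65+1 = 196 -> collatz_steps(196)
196 is even -> collatz_steps(98)
98 is even -> collatz_steps(49)
49 is odd -> 3*49+1 = 148 -> collatz_steps(148)
148 is even -> collatz_steps(74)
74 is even -> collatz_steps(37)
37 is odd -> 3*37+1 = 112 -> collatz_steps(112)
112 is even -> collatz_steps(56)
56 is even -> collatz_steps(28)
28 is even -> collatz_steps(14)
14 is even -> collatz_steps(7)
7 is odd -> 3*7+1 = 22 -> collatz_steps(22)
22 is even -> collatz_steps(11)
11 is odd -> 3*11+1 = 34 -> collatz_steps(34)
34 is even -> collatz_steps(17)
17 is odd -> 3*17+1 = 52 -> collatz_steps(52)
52 is even -> collatz_steps(26)
26 is even -> collatz_steps(13)
13 is odd -> 3*13+1 = 40 -> collatz_steps(40)
40 is even -> collatz_steps(20)
20 is even -> collatz_steps(10)
10 is even -> collatz_steps(5)
5 is odd -> 3*5+1 = 16 -> collatz_steps(16)
16 is even -> collatz_steps(8)
8 is even -> collatz_steps(4)
4 is even -> collatz_steps(2)
2 is even -> collatz_steps(1)
Reached 1 after 27 steps
= 27


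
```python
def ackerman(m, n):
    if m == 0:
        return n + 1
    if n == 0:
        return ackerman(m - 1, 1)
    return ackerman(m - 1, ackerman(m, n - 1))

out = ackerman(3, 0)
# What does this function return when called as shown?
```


ackerman(3, 0)
n == 0: return ackerman(2, 1)
= ackerman(2, 1) = 5
= 5


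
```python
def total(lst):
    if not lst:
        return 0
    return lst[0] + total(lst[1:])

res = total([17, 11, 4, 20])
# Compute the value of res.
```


total([17, 11, 4, 20])
= 17 + total([11, 4, 20])
= 17 + 11 + total([4, 20])
= 17 + 11 + 4 + total([20])
= 17 + 11 + 4 + 20 + total([])
= 17 + 11 + 4 + 20 + 0
= 52


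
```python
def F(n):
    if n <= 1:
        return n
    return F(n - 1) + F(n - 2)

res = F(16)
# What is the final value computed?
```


F(16)
= F(15) + F(14)
= (F(14) + F(13)) + F(14)
Computing bottom-up: F(0)=0, F(1)=1, F(2)=1, F(3)=2, F(4)=3, F(5)=5, F(6)=8, F(7)=13, F(8)=21, F(9)=34, F(10)=55, F(11)=89, F(12)=144, F(13)=233, F(14)=377, F(15)=610, F(16)=987
= 987


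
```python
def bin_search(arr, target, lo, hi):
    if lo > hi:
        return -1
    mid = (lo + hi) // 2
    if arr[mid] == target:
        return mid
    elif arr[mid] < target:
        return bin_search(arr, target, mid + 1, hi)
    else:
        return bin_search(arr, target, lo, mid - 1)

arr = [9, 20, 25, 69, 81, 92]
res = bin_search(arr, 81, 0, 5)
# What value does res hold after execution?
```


bin_search(arr, 81, 0, 5)
lo=0, hi=5, mid=2, arr[mid]=25
25 < 81, search right half
lo=3, hi=5, mid=4, arr[mid]=81
arr[4] == 81, found at index 4
= 4


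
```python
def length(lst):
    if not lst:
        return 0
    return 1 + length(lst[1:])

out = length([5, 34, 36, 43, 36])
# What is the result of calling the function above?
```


length([5, 34, 36, 43, 36])
= 1 + length([34, 36, 43, 36])
= 1 + 1 + length([36, 43, 36])
= 1 + 1 + 1 + length([43, 36])
= 1 + 1 + 1 + 1 + length([36])
= 1 + 1 + 1 + 1 + 1 + length([])
= 1 + 1 + 1 + 1 + 1 + 0
= 5


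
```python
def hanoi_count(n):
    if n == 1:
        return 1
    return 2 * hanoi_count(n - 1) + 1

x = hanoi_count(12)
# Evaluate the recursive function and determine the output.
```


hanoi_count(12)
= 2 * hanoi_count(11) + 1
= 2 * (2 * hanoi_count(10) + 1) + 1
= 2 * (2 * (2 * hanoi_count(9) + 1) + 1) + 1
= 2 * (2 * (2 * (2 * hanoi_count(8) + 1) + 1) + 1) + 1
= 2 * (2 * (2 * (2 * (2 * hanoi_count(7) + 1) + 1) + 1) + 1) + 1
= 2 * (2 * (2 * (2 * (2 * (2 * hanoi_count(6) + 1) + 1) + 1) + 1) + 1) + 1
= 2 * (2 * (2 * (2 * (2 * (2 * (2 * hanoi_count(5) + 1) + 1) + 1) + 1) + 1) + 1) + 1
= 2 * (2 * (2 * (2 * (2 * (2 * (2 * (2 * hanoi_count(4) + 1) + 1) + 1) + 1) + 1) + 1) + 1) + 1
= 2 * (2 * (2 * (2 * (2 * (2 * (2 * (2 * (2 * hanoi_count(3) + 1) + 1) + 1) + 1) + 1) + 1) + 1) + 1) + 1
= 2 * (2 * (2 * (2 * (2 * (2 * (2 * (2 * (2 * (2 * hanoi_count(2) + 1) + 1) + 1) + 1) + 1) + 1) + 1) + 1) + 1) + 1
= 2 * (2 * (2 * (2 * (2 * (2 * (2 * (2 * (2 * (2 * (2 * hanoi_count(1) + 1) + 1) + 1) + 1) + 1) + 1) + 1) + 1) + 1) + 1) + 1
Now compute bottom-up:
hanoi_count(1) = 1
hanoi_count(2) = 2 * 1 + 1 = 3
hanoi_count(3) = 2 * 3 + 1 = 7
hanoi_count(4) = 2 * 7 + 1 = 15
hanoi_count(5) = 2 * 15 + 1 = 31
hanoi_count(6) = 2 * 31 + 1 = 63
hanoi_count(7) = 2 * 63 + 1 = 127
hanoi_count(8) = 2 * 127 + 1 = 255
hanoi_count(9) = 2 * 255 + 1 = 511
hanoi_count(10) = 2 * 511 + 1 = 1023
hanoi_count(11) = 2 * 1023 + 1 = 2047
hanoi_count(12) = 2 * 2047 + 1 = 4095
= 4095


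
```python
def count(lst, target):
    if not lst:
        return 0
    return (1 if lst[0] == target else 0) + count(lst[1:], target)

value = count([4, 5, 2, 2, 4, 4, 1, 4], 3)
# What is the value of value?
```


count([4, 5, 2, 2, 4, 4, 1, 4], 3)
lst[0]=4 != 3: 0 + count([5, 2, 2, 4, 4, 1, 4], 3)
lst[0]=5 != 3: 0 + count([2, 2, 4, 4, 1, 4], 3)
lst[0]=2 != 3: 0 + count([2, 4, 4, 1, 4], 3)
lst[0]=2 != 3: 0 + count([4, 4, 1, 4], 3)
lst[0]=4 != 3: 0 + count([4, 1, 4], 3)
lst[0]=4 != 3: 0 + count([1, 4], 3)
lst[0]=1 != 3: 0 + count([4], 3)
lst[0]=4 != 3: 0 + count([], 3)
= 0


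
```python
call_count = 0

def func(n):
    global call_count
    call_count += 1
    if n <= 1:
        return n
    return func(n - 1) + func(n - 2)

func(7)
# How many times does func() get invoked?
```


func(7) calls func(6) and func(5); each non-base call branches into two more.
Let C(k) = total number of calls made by func(k), including the call to func(k) itself.
Base cases: C(0) = 1, C(1) = 1
Recurrence: C(k) = 1 + C(k-1) + C(k-2)
  C(2) = 1 + C(1) + C(0) = 1 + 1 + 1 = 3
  C(3) = 1 + C(2) + C(1) = 1 + 3 + 1 = 5
  C(4) = 1 + C(3) + C(2) = 1 + 5 + 3 = 9
  C(5) = 1 + C(4) + C(3) = 1 + 9 + 5 = 15
  C(6) = 1 + C(5) + C(4) = 1 + 15 + 9 = 25
  C(7) = 1 + C(6) + C(5) = 1 + 25 + 15 = 41
Total calls = C(7) = 41


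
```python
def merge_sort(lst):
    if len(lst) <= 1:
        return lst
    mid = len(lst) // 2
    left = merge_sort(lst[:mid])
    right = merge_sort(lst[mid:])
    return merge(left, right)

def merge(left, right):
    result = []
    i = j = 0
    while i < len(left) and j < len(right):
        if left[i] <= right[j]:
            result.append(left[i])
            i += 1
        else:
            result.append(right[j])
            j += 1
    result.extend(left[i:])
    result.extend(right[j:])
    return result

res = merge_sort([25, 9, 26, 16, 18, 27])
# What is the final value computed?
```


merge_sort([25, 9, 26, 16, 18, 27])
Split into [25, 9, 26] and [16, 18, 27]
Left sorted: [9, 25, 26]
Right sorted: [16, 18, 27]
Merge [9, 25, 26] and [16, 18, 27]
= [9, 16, 18, 25, 26, 27]


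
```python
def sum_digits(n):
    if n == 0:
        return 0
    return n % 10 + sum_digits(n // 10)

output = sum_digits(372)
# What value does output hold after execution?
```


sum_digits(372)
= 2 + sum_digits(37)
= 2 + 7 + sum_digits(3)
= 2 + 7 + 3 + sum_digits(0)
= 2 + 7 + 3 + 0
= 12


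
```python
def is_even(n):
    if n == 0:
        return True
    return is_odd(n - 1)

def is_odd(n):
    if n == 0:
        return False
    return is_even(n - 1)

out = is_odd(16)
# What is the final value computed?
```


is_odd(16)
= is_even(15)
= is_odd(14)
= is_even(13)
= is_odd(12)
= is_even(11)
= is_odd(10)
= is_even(9)
= is_odd(8)
= is_even(7)
= is_odd(6)
= is_even(5)
= is_odd(4)
= is_even(3)
= is_odd(2)
= is_even(1)
= is_odd(0)
n == 0: return False
= False


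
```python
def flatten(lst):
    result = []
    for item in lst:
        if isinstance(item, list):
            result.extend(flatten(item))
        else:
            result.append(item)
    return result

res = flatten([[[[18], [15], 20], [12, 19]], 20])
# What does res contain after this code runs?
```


flatten([[[[18], [15], 20], [12, 19]], 20])
Processing each element:
  [[[18], [15], 20], [12, 19]] is a list -> flatten recursively -> [18, 15, 20, 12, 19]
  20 is not a list -> append 20
= [18, 15, 20, 12, 19, 20]


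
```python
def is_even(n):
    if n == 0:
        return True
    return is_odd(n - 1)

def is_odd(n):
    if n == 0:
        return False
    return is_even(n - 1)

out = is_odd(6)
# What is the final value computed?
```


is_odd(6)
= is_even(5)
= is_odd(4)
= is_even(3)
= is_odd(2)
= is_even(1)
= is_odd(0)
n == 0: return False
= False


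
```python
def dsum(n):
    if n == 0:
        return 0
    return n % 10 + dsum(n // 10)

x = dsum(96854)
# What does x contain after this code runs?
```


dsum(96854)
= 4 + dsum(9685)
= 4 + 5 + dsum(968)
= 4 + 5 + 8 + dsum(96)
= 4 + 5 + 8 + 6 + dsum(9)
= 4 + 5 + 8 + 6 + 9 + dsum(0)
= 4 + 5 + 8 + 6 + 9 + 0
= 32


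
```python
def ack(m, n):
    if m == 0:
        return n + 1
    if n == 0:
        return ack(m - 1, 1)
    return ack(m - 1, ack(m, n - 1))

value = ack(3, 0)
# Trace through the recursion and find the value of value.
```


ack(3, 0)
n == 0: return ack(2, 1)
= ack(2, 1) = 5
= 5


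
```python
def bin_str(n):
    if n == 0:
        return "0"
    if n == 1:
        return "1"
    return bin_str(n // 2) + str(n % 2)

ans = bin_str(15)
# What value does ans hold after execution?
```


bin_str(15)
= bin_str(7) + "1"
= bin_str(3) + "1" + "1"
= bin_str(1) + "1" + "1" + "1"
= "1" + "1" + "1" + "1"
= "1111"


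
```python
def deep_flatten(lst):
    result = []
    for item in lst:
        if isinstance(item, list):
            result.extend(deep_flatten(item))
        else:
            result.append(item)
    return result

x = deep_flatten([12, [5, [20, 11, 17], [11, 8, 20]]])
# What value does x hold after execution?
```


deep_flatten([12, [5, [20, 11, 17], [11, 8, 20]]])
Processing each element:
  12 is not a list -> append 12
  [5, [20, 11, 17], [11, 8, 20]] is a list -> deep_flatten recursively -> [5, 20, 11, 17, 11, 8, 20]
= [12, 5, 20, 11, 17, 11, 8, 20]


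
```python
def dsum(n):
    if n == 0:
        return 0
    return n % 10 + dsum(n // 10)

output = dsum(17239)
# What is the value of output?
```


dsum(17239)
= 9 + dsum(1723)
= 9 + 3 + dsum(172)
= 9 + 3 + 2 + dsum(17)
= 9 + 3 + 2 + 7 + dsum(1)
= 9 + 3 + 2 + 7 + 1 + dsum(0)
= 9 + 3 + 2 + 7 + 1 + 0
= 22


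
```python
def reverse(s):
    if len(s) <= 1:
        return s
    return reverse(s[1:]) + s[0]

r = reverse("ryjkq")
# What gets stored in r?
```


reverse("ryjkq")
= reverse("yjkq") + "r"
= reverse("jkq") + "y" + "r"
= reverse("kq") + "j" + "y" + "r"
= reverse("q") + "k" + "j" + "y" + "r"
= "q" + "k" + "j" + "y" + "r"
= "qkjyr"


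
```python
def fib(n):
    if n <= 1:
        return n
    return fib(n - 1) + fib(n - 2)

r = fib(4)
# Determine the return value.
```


fib(4)
= fib(3) + fib(2)
= (fib(2) + fib(1)) + fib(2)
Computing bottom-up: fib(0)=0, fib(1)=1, fib(2)=1, fib(3)=2, fib(4)=3
= 3


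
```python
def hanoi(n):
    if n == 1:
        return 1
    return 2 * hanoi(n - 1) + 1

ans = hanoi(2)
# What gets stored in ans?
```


hanoi(2)
= 2 * hanoi(1) + 1
Now compute bottom-up:
hanoi(1) = 1
hanoi(2) = 2 * 1 + 1 = 3
= 3


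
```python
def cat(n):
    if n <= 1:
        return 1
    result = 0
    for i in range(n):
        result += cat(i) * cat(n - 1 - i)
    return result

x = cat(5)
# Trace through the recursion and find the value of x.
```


cat(5)
= sum of cat(i) * cat(5-1-i) for i in 0..4
First compute sub-values bottom-up:
  cat(0) = 1, cat(1) = 1
  cat(2) = 1*1 + 1*1 = 2
  cat(3) = 1*2 + 1*1 + 2*1 = 5
  cat(4) = 1*5 + 1*2 + 2*1 + 5*1 = 14
Now cat(5):
  cat(0)*cat(4) = 1*14 = 14
  cat(1)*cat(3) = 1*5 = 5
  cat(2)*cat(2) = 2*2 = 4
  cat(3)*cat(1) = 5*1 = 5
  cat(4)*cat(0) = 14*1 = 14
= 14 + 5 + 4 + 5 + 14
= 42


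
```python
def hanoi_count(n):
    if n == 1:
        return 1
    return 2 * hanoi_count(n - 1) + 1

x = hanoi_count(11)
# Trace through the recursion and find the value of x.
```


hanoi_count(11)
= 2 * hanoi_count(10) + 1
= 2 * (2 * hanoi_count(9) + 1) + 1
= 2 * (2 * (2 * hanoi_count(8) + 1) + 1) + 1
= 2 * (2 * (2 * (2 * hanoi_count(7) + 1) + 1) + 1) + 1
= 2 * (2 * (2 * (2 * (2 * hanoi_count(6) + 1) + 1) + 1) + 1) + 1
= 2 * (2 * (2 * (2 * (2 * (2 * hanoi_count(5) + 1) + 1) + 1) + 1) + 1) + 1
= 2 * (2 * (2 * (2 * (2 * (2 * (2 * hanoi_count(4) + 1) + 1) + 1) + 1) + 1) + 1) + 1
= 2 * (2 * (2 * (2 * (2 * (2 * (2 * (2 * hanoi_count(3) + 1) + 1) + 1) + 1) + 1) + 1) + 1) + 1
= 2 * (2 * (2 * (2 * (2 * (2 * (2 * (2 * (2 * hanoi_count(2) + 1) + 1) + 1) + 1) + 1) + 1) + 1) + 1) + 1
= 2 * (2 * (2 * (2 * (2 * (2 * (2 * (2 * (2 * (2 * hanoi_count(1) + 1) + 1) + 1) + 1) + 1) + 1) + 1) + 1) + 1) + 1
Now compute bottom-up:
hanoi_count(1) = 1
hanoi_count(2) = 2 * 1 + 1 = 3
hanoi_count(3) = 2 * 3 + 1 = 7
hanoi_count(4) = 2 * 7 + 1 = 15
hanoi_count(5) = 2 * 15 + 1 = 31
hanoi_count(6) = 2 * 31 + 1 = 63
hanoi_count(7) = 2 * 63 + 1 = 127
hanoi_count(8) = 2 * 127 + 1 = 255
hanoi_count(9) = 2 * 255 + 1 = 511
hanoi_count(10) = 2 * 511 + 1 = 1023
hanoi_count(11) = 2 * 1023 + 1 = 2047
= 2047
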